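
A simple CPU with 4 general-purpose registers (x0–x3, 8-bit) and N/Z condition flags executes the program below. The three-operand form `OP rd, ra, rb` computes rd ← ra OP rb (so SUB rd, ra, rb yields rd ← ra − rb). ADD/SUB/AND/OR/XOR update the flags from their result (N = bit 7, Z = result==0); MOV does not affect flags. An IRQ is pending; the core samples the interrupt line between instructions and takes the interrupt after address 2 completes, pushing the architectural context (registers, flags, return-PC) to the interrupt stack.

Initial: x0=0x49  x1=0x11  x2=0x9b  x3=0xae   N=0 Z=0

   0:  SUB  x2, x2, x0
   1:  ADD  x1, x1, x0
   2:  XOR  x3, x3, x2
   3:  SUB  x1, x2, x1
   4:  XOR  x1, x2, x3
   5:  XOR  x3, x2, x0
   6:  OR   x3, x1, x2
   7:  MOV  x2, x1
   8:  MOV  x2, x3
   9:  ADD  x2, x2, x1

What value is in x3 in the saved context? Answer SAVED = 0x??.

after  0: x0=0x49 x1=0x11 x2=0x52 x3=0xae  N=0 Z=0
after  1: x0=0x49 x1=0x5a x2=0x52 x3=0xae  N=0 Z=0
after  2: x0=0x49 x1=0x5a x2=0x52 x3=0xfc  N=1 Z=0
-- IRQ taken; context saved, return-PC = 3 --

SAVED = 0xfc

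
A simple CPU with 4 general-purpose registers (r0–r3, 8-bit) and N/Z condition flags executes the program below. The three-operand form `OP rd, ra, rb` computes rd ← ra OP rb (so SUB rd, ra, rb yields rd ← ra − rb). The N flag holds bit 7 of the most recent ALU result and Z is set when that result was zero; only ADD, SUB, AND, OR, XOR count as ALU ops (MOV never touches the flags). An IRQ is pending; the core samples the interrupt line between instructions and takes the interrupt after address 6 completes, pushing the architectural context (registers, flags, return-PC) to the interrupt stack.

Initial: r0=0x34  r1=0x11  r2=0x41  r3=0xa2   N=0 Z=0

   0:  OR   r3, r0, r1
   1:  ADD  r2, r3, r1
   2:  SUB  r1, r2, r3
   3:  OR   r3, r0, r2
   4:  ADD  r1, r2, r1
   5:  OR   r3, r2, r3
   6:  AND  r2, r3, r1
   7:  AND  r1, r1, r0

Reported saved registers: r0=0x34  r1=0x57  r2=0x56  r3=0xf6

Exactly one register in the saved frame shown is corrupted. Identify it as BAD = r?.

BAD = r3

after  0: r0=0x34 r1=0x11 r2=0x41 r3=0x35  N=0 Z=0
after  1: r0=0x34 r1=0x11 r2=0x46 r3=0x35  N=0 Z=0
after  2: r0=0x34 r1=0x11 r2=0x46 r3=0x35  N=0 Z=0
after  3: r0=0x34 r1=0x11 r2=0x46 r3=0x76  N=0 Z=0
after  4: r0=0x34 r1=0x57 r2=0x46 r3=0x76  N=0 Z=0
after  5: r0=0x34 r1=0x57 r2=0x46 r3=0x76  N=0 Z=0
after  6: r0=0x34 r1=0x57 r2=0x56 r3=0x76  N=0 Z=0
-- IRQ taken; context saved, return-PC = 7 --
mismatch: r3: reported 0xf6 vs actual 0x76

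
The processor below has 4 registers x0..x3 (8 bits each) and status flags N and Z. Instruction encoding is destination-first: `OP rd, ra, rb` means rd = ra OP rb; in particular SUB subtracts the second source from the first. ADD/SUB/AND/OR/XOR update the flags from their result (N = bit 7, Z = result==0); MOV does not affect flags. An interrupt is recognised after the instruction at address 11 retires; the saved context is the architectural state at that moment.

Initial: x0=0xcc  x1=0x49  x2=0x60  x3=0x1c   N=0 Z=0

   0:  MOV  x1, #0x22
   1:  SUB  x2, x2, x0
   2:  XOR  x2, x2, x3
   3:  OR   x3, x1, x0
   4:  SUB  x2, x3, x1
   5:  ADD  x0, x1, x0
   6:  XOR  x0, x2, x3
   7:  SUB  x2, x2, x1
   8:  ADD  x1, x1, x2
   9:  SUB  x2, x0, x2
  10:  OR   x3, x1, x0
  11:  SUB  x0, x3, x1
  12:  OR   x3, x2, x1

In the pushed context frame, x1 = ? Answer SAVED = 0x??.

SAVED = 0xcc

after  0: x0=0xcc x1=0x22 x2=0x60 x3=0x1c  N=0 Z=0
after  1: x0=0xcc x1=0x22 x2=0x94 x3=0x1c  N=1 Z=0
after  2: x0=0xcc x1=0x22 x2=0x88 x3=0x1c  N=1 Z=0
after  3: x0=0xcc x1=0x22 x2=0x88 x3=0xee  N=1 Z=0
after  4: x0=0xcc x1=0x22 x2=0xcc x3=0xee  N=1 Z=0
after  5: x0=0xee x1=0x22 x2=0xcc x3=0xee  N=1 Z=0
after  6: x0=0x22 x1=0x22 x2=0xcc x3=0xee  N=0 Z=0
after  7: x0=0x22 x1=0x22 x2=0xaa x3=0xee  N=1 Z=0
after  8: x0=0x22 x1=0xcc x2=0xaa x3=0xee  N=1 Z=0
after  9: x0=0x22 x1=0xcc x2=0x78 x3=0xee  N=0 Z=0
after 10: x0=0x22 x1=0xcc x2=0x78 x3=0xee  N=1 Z=0
after 11: x0=0x22 x1=0xcc x2=0x78 x3=0xee  N=0 Z=0
-- IRQ taken; context saved, return-PC = 12 --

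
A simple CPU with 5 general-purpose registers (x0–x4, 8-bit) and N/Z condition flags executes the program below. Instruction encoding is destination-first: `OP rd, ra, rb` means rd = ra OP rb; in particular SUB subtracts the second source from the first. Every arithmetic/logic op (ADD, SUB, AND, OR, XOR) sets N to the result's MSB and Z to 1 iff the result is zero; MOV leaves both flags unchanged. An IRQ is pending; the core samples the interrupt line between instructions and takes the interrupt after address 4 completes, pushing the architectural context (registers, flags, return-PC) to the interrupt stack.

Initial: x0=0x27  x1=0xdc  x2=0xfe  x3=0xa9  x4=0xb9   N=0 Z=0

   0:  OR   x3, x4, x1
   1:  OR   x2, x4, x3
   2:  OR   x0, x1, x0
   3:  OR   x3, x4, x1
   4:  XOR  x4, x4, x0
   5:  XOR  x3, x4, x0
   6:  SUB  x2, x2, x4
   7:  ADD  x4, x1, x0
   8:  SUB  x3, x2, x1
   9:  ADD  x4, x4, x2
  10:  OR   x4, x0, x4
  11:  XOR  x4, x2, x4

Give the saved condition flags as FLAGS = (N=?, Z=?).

FLAGS = (N=0, Z=0)

after  0: x0=0x27 x1=0xdc x2=0xfe x3=0xfd x4=0xb9  N=1 Z=0
after  1: x0=0x27 x1=0xdc x2=0xfd x3=0xfd x4=0xb9  N=1 Z=0
after  2: x0=0xff x1=0xdc x2=0xfd x3=0xfd x4=0xb9  N=1 Z=0
after  3: x0=0xff x1=0xdc x2=0xfd x3=0xfd x4=0xb9  N=1 Z=0
after  4: x0=0xff x1=0xdc x2=0xfd x3=0xfd x4=0x46  N=0 Z=0
-- IRQ taken; context saved, return-PC = 5 --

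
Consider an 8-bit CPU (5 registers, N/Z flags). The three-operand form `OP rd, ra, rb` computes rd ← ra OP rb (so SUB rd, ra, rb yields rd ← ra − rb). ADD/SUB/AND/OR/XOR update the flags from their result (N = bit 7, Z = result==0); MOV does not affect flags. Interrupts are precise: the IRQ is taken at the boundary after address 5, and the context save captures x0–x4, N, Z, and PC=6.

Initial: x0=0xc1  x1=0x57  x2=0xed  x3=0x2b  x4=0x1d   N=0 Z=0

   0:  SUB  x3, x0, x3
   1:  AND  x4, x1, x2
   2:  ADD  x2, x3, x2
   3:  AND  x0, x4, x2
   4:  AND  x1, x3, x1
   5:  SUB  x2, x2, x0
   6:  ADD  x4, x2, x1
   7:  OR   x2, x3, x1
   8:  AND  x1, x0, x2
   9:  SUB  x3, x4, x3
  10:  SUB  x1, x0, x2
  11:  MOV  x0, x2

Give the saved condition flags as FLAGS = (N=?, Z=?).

FLAGS = (N=1, Z=0)

after  0: x0=0xc1 x1=0x57 x2=0xed x3=0x96 x4=0x1d  N=1 Z=0
after  1: x0=0xc1 x1=0x57 x2=0xed x3=0x96 x4=0x45  N=0 Z=0
after  2: x0=0xc1 x1=0x57 x2=0x83 x3=0x96 x4=0x45  N=1 Z=0
after  3: x0=0x01 x1=0x57 x2=0x83 x3=0x96 x4=0x45  N=0 Z=0
after  4: x0=0x01 x1=0x16 x2=0x83 x3=0x96 x4=0x45  N=0 Z=0
after  5: x0=0x01 x1=0x16 x2=0x82 x3=0x96 x4=0x45  N=1 Z=0
-- IRQ taken; context saved, return-PC = 6 --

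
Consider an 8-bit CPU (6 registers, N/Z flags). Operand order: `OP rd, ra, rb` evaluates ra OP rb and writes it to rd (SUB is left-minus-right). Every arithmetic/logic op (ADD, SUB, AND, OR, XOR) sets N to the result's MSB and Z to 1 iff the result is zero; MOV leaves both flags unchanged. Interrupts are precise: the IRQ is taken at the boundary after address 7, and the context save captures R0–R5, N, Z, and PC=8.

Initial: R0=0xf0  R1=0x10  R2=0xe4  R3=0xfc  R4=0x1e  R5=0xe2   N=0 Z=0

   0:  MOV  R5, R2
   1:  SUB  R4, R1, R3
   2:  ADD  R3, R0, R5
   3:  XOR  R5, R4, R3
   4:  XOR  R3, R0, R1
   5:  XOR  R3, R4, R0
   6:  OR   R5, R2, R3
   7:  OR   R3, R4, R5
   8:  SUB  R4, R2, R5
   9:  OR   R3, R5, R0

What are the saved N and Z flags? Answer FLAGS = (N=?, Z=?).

after  0: R0=0xf0 R1=0x10 R2=0xe4 R3=0xfc R4=0x1e R5=0xe4  N=0 Z=0
after  1: R0=0xf0 R1=0x10 R2=0xe4 R3=0xfc R4=0x14 R5=0xe4  N=0 Z=0
after  2: R0=0xf0 R1=0x10 R2=0xe4 R3=0xd4 R4=0x14 R5=0xe4  N=1 Z=0
after  3: R0=0xf0 R1=0x10 R2=0xe4 R3=0xd4 R4=0x14 R5=0xc0  N=1 Z=0
after  4: R0=0xf0 R1=0x10 R2=0xe4 R3=0xe0 R4=0x14 R5=0xc0  N=1 Z=0
after  5: R0=0xf0 R1=0x10 R2=0xe4 R3=0xe4 R4=0x14 R5=0xc0  N=1 Z=0
after  6: R0=0xf0 R1=0x10 R2=0xe4 R3=0xe4 R4=0x14 R5=0xe4  N=1 Z=0
after  7: R0=0xf0 R1=0x10 R2=0xe4 R3=0xf4 R4=0x14 R5=0xe4  N=1 Z=0
-- IRQ taken; context saved, return-PC = 8 --

FLAGS = (N=1, Z=0)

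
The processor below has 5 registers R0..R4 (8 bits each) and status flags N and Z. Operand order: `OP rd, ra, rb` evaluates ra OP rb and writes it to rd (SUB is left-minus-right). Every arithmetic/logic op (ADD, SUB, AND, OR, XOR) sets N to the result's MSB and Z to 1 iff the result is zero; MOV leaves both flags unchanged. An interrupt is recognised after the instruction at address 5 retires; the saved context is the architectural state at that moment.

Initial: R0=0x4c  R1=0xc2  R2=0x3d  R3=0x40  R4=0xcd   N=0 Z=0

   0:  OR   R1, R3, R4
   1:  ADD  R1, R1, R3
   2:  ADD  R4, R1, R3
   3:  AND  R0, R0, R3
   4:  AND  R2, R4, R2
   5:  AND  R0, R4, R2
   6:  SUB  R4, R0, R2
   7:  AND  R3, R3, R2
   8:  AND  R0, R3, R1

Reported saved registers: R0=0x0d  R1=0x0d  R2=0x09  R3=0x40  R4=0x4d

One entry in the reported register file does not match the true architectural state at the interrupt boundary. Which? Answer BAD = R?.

BAD = R2

after  0: R0=0x4c R1=0xcd R2=0x3d R3=0x40 R4=0xcd  N=1 Z=0
after  1: R0=0x4c R1=0x0d R2=0x3d R3=0x40 R4=0xcd  N=0 Z=0
after  2: R0=0x4c R1=0x0d R2=0x3d R3=0x40 R4=0x4d  N=0 Z=0
after  3: R0=0x40 R1=0x0d R2=0x3d R3=0x40 R4=0x4d  N=0 Z=0
after  4: R0=0x40 R1=0x0d R2=0x0d R3=0x40 R4=0x4d  N=0 Z=0
after  5: R0=0x0d R1=0x0d R2=0x0d R3=0x40 R4=0x4d  N=0 Z=0
-- IRQ taken; context saved, return-PC = 6 --
mismatch: R2: reported 0x09 vs actual 0x0d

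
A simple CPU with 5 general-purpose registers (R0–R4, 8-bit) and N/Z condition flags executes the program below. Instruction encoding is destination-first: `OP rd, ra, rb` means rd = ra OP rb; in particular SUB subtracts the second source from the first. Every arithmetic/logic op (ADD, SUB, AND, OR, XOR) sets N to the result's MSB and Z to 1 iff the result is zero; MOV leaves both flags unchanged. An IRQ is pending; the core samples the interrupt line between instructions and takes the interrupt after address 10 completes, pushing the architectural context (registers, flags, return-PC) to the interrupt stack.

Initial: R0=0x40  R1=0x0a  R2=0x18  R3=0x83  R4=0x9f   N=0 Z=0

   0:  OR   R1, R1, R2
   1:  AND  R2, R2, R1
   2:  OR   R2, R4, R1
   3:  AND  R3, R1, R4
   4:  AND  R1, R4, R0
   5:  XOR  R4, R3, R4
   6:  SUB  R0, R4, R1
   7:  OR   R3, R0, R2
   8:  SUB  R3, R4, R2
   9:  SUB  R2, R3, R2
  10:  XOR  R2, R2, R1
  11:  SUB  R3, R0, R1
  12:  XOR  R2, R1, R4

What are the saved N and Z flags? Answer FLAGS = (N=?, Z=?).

FLAGS = (N=0, Z=0)

after  0: R0=0x40 R1=0x1a R2=0x18 R3=0x83 R4=0x9f  N=0 Z=0
after  1: R0=0x40 R1=0x1a R2=0x18 R3=0x83 R4=0x9f  N=0 Z=0
after  2: R0=0x40 R1=0x1a R2=0x9f R3=0x83 R4=0x9f  N=1 Z=0
after  3: R0=0x40 R1=0x1a R2=0x9f R3=0x1a R4=0x9f  N=0 Z=0
after  4: R0=0x40 R1=0x00 R2=0x9f R3=0x1a R4=0x9f  N=0 Z=1
after  5: R0=0x40 R1=0x00 R2=0x9f R3=0x1a R4=0x85  N=1 Z=0
after  6: R0=0x85 R1=0x00 R2=0x9f R3=0x1a R4=0x85  N=1 Z=0
after  7: R0=0x85 R1=0x00 R2=0x9f R3=0x9f R4=0x85  N=1 Z=0
after  8: R0=0x85 R1=0x00 R2=0x9f R3=0xe6 R4=0x85  N=1 Z=0
after  9: R0=0x85 R1=0x00 R2=0x47 R3=0xe6 R4=0x85  N=0 Z=0
after 10: R0=0x85 R1=0x00 R2=0x47 R3=0xe6 R4=0x85  N=0 Z=0
-- IRQ taken; context saved, return-PC = 11 --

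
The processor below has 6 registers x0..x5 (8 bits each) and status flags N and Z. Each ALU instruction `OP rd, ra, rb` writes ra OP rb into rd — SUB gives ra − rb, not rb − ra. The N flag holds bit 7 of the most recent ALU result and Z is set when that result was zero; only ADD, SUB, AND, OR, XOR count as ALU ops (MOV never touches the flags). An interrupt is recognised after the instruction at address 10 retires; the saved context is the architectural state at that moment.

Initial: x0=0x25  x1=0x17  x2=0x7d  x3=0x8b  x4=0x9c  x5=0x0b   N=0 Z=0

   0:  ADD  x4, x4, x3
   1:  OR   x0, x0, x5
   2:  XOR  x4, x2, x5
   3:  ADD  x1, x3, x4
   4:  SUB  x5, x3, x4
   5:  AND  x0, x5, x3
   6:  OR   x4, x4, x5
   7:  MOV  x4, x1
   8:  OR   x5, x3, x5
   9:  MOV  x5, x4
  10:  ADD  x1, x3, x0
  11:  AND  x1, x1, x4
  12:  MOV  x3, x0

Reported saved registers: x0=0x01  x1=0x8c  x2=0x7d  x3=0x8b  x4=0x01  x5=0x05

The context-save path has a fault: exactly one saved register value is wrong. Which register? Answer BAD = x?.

BAD = x5

after  0: x0=0x25 x1=0x17 x2=0x7d x3=0x8b x4=0x27 x5=0x0b  N=0 Z=0
after  1: x0=0x2f x1=0x17 x2=0x7d x3=0x8b x4=0x27 x5=0x0b  N=0 Z=0
after  2: x0=0x2f x1=0x17 x2=0x7d x3=0x8b x4=0x76 x5=0x0b  N=0 Z=0
after  3: x0=0x2f x1=0x01 x2=0x7d x3=0x8b x4=0x76 x5=0x0b  N=0 Z=0
after  4: x0=0x2f x1=0x01 x2=0x7d x3=0x8b x4=0x76 x5=0x15  N=0 Z=0
after  5: x0=0x01 x1=0x01 x2=0x7d x3=0x8b x4=0x76 x5=0x15  N=0 Z=0
after  6: x0=0x01 x1=0x01 x2=0x7d x3=0x8b x4=0x77 x5=0x15  N=0 Z=0
after  7: x0=0x01 x1=0x01 x2=0x7d x3=0x8b x4=0x01 x5=0x15  N=0 Z=0
after  8: x0=0x01 x1=0x01 x2=0x7d x3=0x8b x4=0x01 x5=0x9f  N=1 Z=0
after  9: x0=0x01 x1=0x01 x2=0x7d x3=0x8b x4=0x01 x5=0x01  N=1 Z=0
after 10: x0=0x01 x1=0x8c x2=0x7d x3=0x8b x4=0x01 x5=0x01  N=1 Z=0
-- IRQ taken; context saved, return-PC = 11 --
mismatch: x5: reported 0x05 vs actual 0x01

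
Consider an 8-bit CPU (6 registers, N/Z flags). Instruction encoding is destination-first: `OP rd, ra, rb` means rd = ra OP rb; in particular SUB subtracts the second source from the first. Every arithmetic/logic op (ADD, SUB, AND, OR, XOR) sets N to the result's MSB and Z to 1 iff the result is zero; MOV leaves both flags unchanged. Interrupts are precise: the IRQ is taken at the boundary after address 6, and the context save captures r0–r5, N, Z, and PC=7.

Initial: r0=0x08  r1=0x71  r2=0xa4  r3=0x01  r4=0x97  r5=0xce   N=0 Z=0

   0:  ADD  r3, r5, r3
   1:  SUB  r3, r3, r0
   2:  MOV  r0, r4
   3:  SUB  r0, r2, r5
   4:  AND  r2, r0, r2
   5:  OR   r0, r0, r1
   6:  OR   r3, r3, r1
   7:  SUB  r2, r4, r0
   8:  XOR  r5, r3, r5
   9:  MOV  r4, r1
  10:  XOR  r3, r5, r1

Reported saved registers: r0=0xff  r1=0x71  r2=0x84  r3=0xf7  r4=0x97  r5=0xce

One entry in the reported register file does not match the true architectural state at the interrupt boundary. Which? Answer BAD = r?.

after  0: r0=0x08 r1=0x71 r2=0xa4 r3=0xcf r4=0x97 r5=0xce  N=1 Z=0
after  1: r0=0x08 r1=0x71 r2=0xa4 r3=0xc7 r4=0x97 r5=0xce  N=1 Z=0
after  2: r0=0x97 r1=0x71 r2=0xa4 r3=0xc7 r4=0x97 r5=0xce  N=1 Z=0
after  3: r0=0xd6 r1=0x71 r2=0xa4 r3=0xc7 r4=0x97 r5=0xce  N=1 Z=0
after  4: r0=0xd6 r1=0x71 r2=0x84 r3=0xc7 r4=0x97 r5=0xce  N=1 Z=0
after  5: r0=0xf7 r1=0x71 r2=0x84 r3=0xc7 r4=0x97 r5=0xce  N=1 Z=0
after  6: r0=0xf7 r1=0x71 r2=0x84 r3=0xf7 r4=0x97 r5=0xce  N=1 Z=0
-- IRQ taken; context saved, return-PC = 7 --
mismatch: r0: reported 0xff vs actual 0xf7

BAD = r0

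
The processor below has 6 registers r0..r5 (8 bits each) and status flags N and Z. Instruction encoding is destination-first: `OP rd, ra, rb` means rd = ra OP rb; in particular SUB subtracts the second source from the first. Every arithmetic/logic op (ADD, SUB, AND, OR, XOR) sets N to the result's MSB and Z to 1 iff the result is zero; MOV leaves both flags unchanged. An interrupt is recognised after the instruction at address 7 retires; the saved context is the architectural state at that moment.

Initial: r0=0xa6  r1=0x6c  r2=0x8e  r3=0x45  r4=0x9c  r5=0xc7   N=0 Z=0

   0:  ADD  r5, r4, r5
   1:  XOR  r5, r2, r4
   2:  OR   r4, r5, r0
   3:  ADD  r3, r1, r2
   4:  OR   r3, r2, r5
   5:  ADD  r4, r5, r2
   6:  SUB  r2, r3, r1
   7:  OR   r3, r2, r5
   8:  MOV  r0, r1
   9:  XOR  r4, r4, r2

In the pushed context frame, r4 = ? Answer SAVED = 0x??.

after  0: r0=0xa6 r1=0x6c r2=0x8e r3=0x45 r4=0x9c r5=0x63  N=0 Z=0
after  1: r0=0xa6 r1=0x6c r2=0x8e r3=0x45 r4=0x9c r5=0x12  N=0 Z=0
after  2: r0=0xa6 r1=0x6c r2=0x8e r3=0x45 r4=0xb6 r5=0x12  N=1 Z=0
after  3: r0=0xa6 r1=0x6c r2=0x8e r3=0xfa r4=0xb6 r5=0x12  N=1 Z=0
after  4: r0=0xa6 r1=0x6c r2=0x8e r3=0x9e r4=0xb6 r5=0x12  N=1 Z=0
after  5: r0=0xa6 r1=0x6c r2=0x8e r3=0x9e r4=0xa0 r5=0x12  N=1 Z=0
after  6: r0=0xa6 r1=0x6c r2=0x32 r3=0x9e r4=0xa0 r5=0x12  N=0 Z=0
after  7: r0=0xa6 r1=0x6c r2=0x32 r3=0x32 r4=0xa0 r5=0x12  N=0 Z=0
-- IRQ taken; context saved, return-PC = 8 --

SAVED = 0xa0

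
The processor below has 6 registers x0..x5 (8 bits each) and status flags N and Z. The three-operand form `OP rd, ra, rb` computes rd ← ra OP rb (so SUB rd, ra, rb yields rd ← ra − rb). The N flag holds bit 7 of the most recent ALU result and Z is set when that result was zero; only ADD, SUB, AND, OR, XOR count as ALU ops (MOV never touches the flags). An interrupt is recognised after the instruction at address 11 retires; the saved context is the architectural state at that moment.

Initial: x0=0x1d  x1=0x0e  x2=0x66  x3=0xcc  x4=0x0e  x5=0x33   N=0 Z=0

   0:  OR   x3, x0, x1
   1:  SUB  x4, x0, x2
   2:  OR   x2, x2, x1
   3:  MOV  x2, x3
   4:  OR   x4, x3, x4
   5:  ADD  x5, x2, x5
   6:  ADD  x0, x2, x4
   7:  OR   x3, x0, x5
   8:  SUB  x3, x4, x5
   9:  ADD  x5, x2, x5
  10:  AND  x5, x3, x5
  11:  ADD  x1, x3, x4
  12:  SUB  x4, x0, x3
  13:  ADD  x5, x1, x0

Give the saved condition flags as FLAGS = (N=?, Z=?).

FLAGS = (N=0, Z=0)

after  0: x0=0x1d x1=0x0e x2=0x66 x3=0x1f x4=0x0e x5=0x33  N=0 Z=0
after  1: x0=0x1d x1=0x0e x2=0x66 x3=0x1f x4=0xb7 x5=0x33  N=1 Z=0
after  2: x0=0x1d x1=0x0e x2=0x6e x3=0x1f x4=0xb7 x5=0x33  N=0 Z=0
after  3: x0=0x1d x1=0x0e x2=0x1f x3=0x1f x4=0xb7 x5=0x33  N=0 Z=0
after  4: x0=0x1d x1=0x0e x2=0x1f x3=0x1f x4=0xbf x5=0x33  N=1 Z=0
after  5: x0=0x1d x1=0x0e x2=0x1f x3=0x1f x4=0xbf x5=0x52  N=0 Z=0
after  6: x0=0xde x1=0x0e x2=0x1f x3=0x1f x4=0xbf x5=0x52  N=1 Z=0
after  7: x0=0xde x1=0x0e x2=0x1f x3=0xde x4=0xbf x5=0x52  N=1 Z=0
after  8: x0=0xde x1=0x0e x2=0x1f x3=0x6d x4=0xbf x5=0x52  N=0 Z=0
after  9: x0=0xde x1=0x0e x2=0x1f x3=0x6d x4=0xbf x5=0x71  N=0 Z=0
after 10: x0=0xde x1=0x0e x2=0x1f x3=0x6d x4=0xbf x5=0x61  N=0 Z=0
after 11: x0=0xde x1=0x2c x2=0x1f x3=0x6d x4=0xbf x5=0x61  N=0 Z=0
-- IRQ taken; context saved, return-PC = 12 --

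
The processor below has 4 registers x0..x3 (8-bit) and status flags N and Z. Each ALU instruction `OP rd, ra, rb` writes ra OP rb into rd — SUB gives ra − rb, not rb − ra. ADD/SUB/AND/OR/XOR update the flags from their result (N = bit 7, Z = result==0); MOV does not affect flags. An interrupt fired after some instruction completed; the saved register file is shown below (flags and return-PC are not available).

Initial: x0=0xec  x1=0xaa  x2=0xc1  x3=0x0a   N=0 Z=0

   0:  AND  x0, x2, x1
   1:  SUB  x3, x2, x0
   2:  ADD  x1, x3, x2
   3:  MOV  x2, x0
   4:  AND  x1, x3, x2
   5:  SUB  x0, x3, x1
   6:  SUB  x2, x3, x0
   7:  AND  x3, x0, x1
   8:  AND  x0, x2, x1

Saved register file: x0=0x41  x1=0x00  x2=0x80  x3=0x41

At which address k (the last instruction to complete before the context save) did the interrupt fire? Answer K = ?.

after  0: x0=0x80 x1=0xaa x2=0xc1 x3=0x0a  N=1 Z=0
after  1: x0=0x80 x1=0xaa x2=0xc1 x3=0x41  N=0 Z=0
after  2: x0=0x80 x1=0x02 x2=0xc1 x3=0x41  N=0 Z=0
after  3: x0=0x80 x1=0x02 x2=0x80 x3=0x41  N=0 Z=0
after  4: x0=0x80 x1=0x00 x2=0x80 x3=0x41  N=0 Z=1
after  5: x0=0x41 x1=0x00 x2=0x80 x3=0x41  N=0 Z=0
-- IRQ taken; context saved, return-PC = 6 --

K = 5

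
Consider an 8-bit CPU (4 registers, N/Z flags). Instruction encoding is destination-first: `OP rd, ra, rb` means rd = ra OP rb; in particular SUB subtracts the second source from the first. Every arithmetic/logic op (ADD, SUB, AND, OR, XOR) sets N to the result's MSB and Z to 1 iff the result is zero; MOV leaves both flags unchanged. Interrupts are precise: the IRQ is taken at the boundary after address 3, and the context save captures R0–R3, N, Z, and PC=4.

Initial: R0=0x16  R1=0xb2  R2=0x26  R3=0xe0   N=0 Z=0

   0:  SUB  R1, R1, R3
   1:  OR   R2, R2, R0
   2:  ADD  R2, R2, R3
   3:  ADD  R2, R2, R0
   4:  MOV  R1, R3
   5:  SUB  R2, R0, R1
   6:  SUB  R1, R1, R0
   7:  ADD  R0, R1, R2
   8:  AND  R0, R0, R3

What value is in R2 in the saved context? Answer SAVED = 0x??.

after  0: R0=0x16 R1=0xd2 R2=0x26 R3=0xe0  N=1 Z=0
after  1: R0=0x16 R1=0xd2 R2=0x36 R3=0xe0  N=0 Z=0
after  2: R0=0x16 R1=0xd2 R2=0x16 R3=0xe0  N=0 Z=0
after  3: R0=0x16 R1=0xd2 R2=0x2c R3=0xe0  N=0 Z=0
-- IRQ taken; context saved, return-PC = 4 --

SAVED = 0x2c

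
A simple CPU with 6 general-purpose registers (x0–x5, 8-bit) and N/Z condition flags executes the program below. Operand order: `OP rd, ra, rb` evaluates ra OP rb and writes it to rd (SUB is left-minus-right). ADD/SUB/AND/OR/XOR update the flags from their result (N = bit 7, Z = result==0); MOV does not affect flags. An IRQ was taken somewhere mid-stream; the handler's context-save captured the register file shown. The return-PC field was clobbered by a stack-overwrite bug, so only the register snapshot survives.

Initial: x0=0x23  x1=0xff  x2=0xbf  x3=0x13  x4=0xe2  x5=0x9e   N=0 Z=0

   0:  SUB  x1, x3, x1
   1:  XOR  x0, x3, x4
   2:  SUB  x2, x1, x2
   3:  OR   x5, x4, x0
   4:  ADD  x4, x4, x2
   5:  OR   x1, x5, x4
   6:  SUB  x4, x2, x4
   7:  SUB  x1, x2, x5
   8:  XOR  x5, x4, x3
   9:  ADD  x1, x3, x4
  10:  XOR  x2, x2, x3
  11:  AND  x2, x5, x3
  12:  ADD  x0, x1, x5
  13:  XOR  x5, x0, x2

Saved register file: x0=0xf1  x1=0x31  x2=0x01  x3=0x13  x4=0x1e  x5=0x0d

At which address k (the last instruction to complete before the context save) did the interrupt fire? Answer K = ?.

after  0: x0=0x23 x1=0x14 x2=0xbf x3=0x13 x4=0xe2 x5=0x9e  N=0 Z=0
after  1: x0=0xf1 x1=0x14 x2=0xbf x3=0x13 x4=0xe2 x5=0x9e  N=1 Z=0
after  2: x0=0xf1 x1=0x14 x2=0x55 x3=0x13 x4=0xe2 x5=0x9e  N=0 Z=0
after  3: x0=0xf1 x1=0x14 x2=0x55 x3=0x13 x4=0xe2 x5=0xf3  N=1 Z=0
after  4: x0=0xf1 x1=0x14 x2=0x55 x3=0x13 x4=0x37 x5=0xf3  N=0 Z=0
after  5: x0=0xf1 x1=0xf7 x2=0x55 x3=0x13 x4=0x37 x5=0xf3  N=1 Z=0
after  6: x0=0xf1 x1=0xf7 x2=0x55 x3=0x13 x4=0x1e x5=0xf3  N=0 Z=0
after  7: x0=0xf1 x1=0x62 x2=0x55 x3=0x13 x4=0x1e x5=0xf3  N=0 Z=0
after  8: x0=0xf1 x1=0x62 x2=0x55 x3=0x13 x4=0x1e x5=0x0d  N=0 Z=0
after  9: x0=0xf1 x1=0x31 x2=0x55 x3=0x13 x4=0x1e x5=0x0d  N=0 Z=0
after 10: x0=0xf1 x1=0x31 x2=0x46 x3=0x13 x4=0x1e x5=0x0d  N=0 Z=0
after 11: x0=0xf1 x1=0x31 x2=0x01 x3=0x13 x4=0x1e x5=0x0d  N=0 Z=0
-- IRQ taken; context saved, return-PC = 12 --

K = 11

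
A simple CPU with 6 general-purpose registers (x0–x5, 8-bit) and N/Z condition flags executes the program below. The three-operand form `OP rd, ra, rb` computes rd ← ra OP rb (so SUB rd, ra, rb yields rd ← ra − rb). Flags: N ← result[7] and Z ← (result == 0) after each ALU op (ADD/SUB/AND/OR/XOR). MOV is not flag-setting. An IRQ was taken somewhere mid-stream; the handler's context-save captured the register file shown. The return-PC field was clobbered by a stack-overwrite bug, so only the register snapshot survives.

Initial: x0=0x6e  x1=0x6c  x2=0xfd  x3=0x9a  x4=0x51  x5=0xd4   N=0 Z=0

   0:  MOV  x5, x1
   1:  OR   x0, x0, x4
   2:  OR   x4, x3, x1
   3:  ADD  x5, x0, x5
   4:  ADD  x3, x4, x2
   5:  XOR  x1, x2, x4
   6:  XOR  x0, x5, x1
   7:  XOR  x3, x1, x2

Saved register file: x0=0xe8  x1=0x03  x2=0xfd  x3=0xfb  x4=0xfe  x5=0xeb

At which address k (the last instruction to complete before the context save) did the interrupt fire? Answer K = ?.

after  0: x0=0x6e x1=0x6c x2=0xfd x3=0x9a x4=0x51 x5=0x6c  N=0 Z=0
after  1: x0=0x7f x1=0x6c x2=0xfd x3=0x9a x4=0x51 x5=0x6c  N=0 Z=0
after  2: x0=0x7f x1=0x6c x2=0xfd x3=0x9a x4=0xfe x5=0x6c  N=1 Z=0
after  3: x0=0x7f x1=0x6c x2=0xfd x3=0x9a x4=0xfe x5=0xeb  N=1 Z=0
after  4: x0=0x7f x1=0x6c x2=0xfd x3=0xfb x4=0xfe x5=0xeb  N=1 Z=0
after  5: x0=0x7f x1=0x03 x2=0xfd x3=0xfb x4=0xfe x5=0xeb  N=0 Z=0
after  6: x0=0xe8 x1=0x03 x2=0xfd x3=0xfb x4=0xfe x5=0xeb  N=1 Z=0
-- IRQ taken; context saved, return-PC = 7 --

K = 6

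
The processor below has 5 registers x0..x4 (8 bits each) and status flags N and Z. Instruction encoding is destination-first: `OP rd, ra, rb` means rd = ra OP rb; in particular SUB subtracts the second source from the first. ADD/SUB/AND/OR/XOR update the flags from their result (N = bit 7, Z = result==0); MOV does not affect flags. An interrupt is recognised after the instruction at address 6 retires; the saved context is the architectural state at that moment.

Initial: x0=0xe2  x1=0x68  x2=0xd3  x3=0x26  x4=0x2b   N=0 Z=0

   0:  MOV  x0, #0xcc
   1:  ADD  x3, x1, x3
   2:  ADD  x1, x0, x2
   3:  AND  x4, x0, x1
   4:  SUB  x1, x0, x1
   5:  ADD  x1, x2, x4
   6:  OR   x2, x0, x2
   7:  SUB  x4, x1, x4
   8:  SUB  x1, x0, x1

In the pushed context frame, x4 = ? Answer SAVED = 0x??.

after  0: x0=0xcc x1=0x68 x2=0xd3 x3=0x26 x4=0x2b  N=0 Z=0
after  1: x0=0xcc x1=0x68 x2=0xd3 x3=0x8e x4=0x2b  N=1 Z=0
after  2: x0=0xcc x1=0x9f x2=0xd3 x3=0x8e x4=0x2b  N=1 Z=0
after  3: x0=0xcc x1=0x9f x2=0xd3 x3=0x8e x4=0x8c  N=1 Z=0
after  4: x0=0xcc x1=0x2d x2=0xd3 x3=0x8e x4=0x8c  N=0 Z=0
after  5: x0=0xcc x1=0x5f x2=0xd3 x3=0x8e x4=0x8c  N=0 Z=0
after  6: x0=0xcc x1=0x5f x2=0xdf x3=0x8e x4=0x8c  N=1 Z=0
-- IRQ taken; context saved, return-PC = 7 --

SAVED = 0x8c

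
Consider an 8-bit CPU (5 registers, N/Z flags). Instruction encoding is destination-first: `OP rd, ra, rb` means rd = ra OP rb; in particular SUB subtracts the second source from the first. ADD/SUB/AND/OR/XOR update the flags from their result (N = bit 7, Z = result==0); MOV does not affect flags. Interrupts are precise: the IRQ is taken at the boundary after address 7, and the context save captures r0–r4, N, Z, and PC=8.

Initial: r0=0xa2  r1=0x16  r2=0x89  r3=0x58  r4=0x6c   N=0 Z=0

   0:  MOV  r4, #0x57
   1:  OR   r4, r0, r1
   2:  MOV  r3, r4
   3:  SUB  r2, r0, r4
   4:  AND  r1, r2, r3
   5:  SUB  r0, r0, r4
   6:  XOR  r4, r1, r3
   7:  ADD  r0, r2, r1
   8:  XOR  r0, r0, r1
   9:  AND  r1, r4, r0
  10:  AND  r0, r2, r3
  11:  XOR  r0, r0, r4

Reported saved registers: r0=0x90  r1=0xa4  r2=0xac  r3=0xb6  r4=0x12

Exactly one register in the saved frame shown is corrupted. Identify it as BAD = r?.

after  0: r0=0xa2 r1=0x16 r2=0x89 r3=0x58 r4=0x57  N=0 Z=0
after  1: r0=0xa2 r1=0x16 r2=0x89 r3=0x58 r4=0xb6  N=1 Z=0
after  2: r0=0xa2 r1=0x16 r2=0x89 r3=0xb6 r4=0xb6  N=1 Z=0
after  3: r0=0xa2 r1=0x16 r2=0xec r3=0xb6 r4=0xb6  N=1 Z=0
after  4: r0=0xa2 r1=0xa4 r2=0xec r3=0xb6 r4=0xb6  N=1 Z=0
after  5: r0=0xec r1=0xa4 r2=0xec r3=0xb6 r4=0xb6  N=1 Z=0
after  6: r0=0xec r1=0xa4 r2=0xec r3=0xb6 r4=0x12  N=0 Z=0
after  7: r0=0x90 r1=0xa4 r2=0xec r3=0xb6 r4=0x12  N=1 Z=0
-- IRQ taken; context saved, return-PC = 8 --
mismatch: r2: reported 0xac vs actual 0xec

BAD = r2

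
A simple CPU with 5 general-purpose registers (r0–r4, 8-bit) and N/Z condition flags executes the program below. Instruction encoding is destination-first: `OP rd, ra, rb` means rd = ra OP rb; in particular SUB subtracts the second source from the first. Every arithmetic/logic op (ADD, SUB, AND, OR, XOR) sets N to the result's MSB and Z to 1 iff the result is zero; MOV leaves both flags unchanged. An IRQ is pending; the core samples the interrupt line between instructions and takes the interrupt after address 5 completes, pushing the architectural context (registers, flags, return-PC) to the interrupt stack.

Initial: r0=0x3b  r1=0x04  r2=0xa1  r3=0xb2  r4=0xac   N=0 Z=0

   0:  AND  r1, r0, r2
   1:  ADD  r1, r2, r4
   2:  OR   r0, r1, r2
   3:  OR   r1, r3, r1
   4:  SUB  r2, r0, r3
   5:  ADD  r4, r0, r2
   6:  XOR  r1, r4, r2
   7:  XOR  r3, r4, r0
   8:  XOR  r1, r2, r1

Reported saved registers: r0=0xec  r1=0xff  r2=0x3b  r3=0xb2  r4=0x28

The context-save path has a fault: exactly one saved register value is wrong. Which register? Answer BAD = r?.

after  0: r0=0x3b r1=0x21 r2=0xa1 r3=0xb2 r4=0xac  N=0 Z=0
after  1: r0=0x3b r1=0x4d r2=0xa1 r3=0xb2 r4=0xac  N=0 Z=0
after  2: r0=0xed r1=0x4d r2=0xa1 r3=0xb2 r4=0xac  N=1 Z=0
after  3: r0=0xed r1=0xff r2=0xa1 r3=0xb2 r4=0xac  N=1 Z=0
after  4: r0=0xed r1=0xff r2=0x3b r3=0xb2 r4=0xac  N=0 Z=0
after  5: r0=0xed r1=0xff r2=0x3b r3=0xb2 r4=0x28  N=0 Z=0
-- IRQ taken; context saved, return-PC = 6 --
mismatch: r0: reported 0xec vs actual 0xed

BAD = r0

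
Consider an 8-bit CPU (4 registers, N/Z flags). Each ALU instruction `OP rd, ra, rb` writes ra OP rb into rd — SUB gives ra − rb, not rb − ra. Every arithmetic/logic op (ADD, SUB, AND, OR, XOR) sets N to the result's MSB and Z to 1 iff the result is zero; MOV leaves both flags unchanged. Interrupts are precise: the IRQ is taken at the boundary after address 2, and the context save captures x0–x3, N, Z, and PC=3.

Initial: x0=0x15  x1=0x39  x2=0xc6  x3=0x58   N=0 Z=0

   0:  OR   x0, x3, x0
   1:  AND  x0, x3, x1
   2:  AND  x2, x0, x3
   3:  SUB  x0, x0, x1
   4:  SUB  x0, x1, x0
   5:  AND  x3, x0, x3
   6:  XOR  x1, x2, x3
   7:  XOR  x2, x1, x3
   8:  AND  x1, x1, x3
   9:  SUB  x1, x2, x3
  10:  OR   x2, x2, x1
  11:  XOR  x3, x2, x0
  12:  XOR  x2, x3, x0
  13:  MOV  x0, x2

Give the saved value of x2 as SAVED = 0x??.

after  0: x0=0x5d x1=0x39 x2=0xc6 x3=0x58  N=0 Z=0
after  1: x0=0x18 x1=0x39 x2=0xc6 x3=0x58  N=0 Z=0
after  2: x0=0x18 x1=0x39 x2=0x18 x3=0x58  N=0 Z=0
-- IRQ taken; context saved, return-PC = 3 --

SAVED = 0x18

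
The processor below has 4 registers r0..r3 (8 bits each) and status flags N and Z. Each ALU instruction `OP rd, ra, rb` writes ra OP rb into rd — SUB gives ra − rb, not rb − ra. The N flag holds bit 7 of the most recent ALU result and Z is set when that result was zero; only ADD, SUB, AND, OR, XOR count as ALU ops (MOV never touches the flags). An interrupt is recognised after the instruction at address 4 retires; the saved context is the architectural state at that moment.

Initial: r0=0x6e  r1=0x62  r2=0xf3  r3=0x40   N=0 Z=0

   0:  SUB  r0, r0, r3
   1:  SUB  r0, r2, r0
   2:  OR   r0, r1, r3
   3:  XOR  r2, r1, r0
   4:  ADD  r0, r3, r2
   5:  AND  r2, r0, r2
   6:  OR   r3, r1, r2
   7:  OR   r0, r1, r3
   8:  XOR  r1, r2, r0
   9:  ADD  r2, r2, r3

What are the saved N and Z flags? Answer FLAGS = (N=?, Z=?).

FLAGS = (N=0, Z=0)

after  0: r0=0x2e r1=0x62 r2=0xf3 r3=0x40  N=0 Z=0
after  1: r0=0xc5 r1=0x62 r2=0xf3 r3=0x40  N=1 Z=0
after  2: r0=0x62 r1=0x62 r2=0xf3 r3=0x40  N=0 Z=0
after  3: r0=0x62 r1=0x62 r2=0x00 r3=0x40  N=0 Z=1
after  4: r0=0x40 r1=0x62 r2=0x00 r3=0x40  N=0 Z=0
-- IRQ taken; context saved, return-PC = 5 --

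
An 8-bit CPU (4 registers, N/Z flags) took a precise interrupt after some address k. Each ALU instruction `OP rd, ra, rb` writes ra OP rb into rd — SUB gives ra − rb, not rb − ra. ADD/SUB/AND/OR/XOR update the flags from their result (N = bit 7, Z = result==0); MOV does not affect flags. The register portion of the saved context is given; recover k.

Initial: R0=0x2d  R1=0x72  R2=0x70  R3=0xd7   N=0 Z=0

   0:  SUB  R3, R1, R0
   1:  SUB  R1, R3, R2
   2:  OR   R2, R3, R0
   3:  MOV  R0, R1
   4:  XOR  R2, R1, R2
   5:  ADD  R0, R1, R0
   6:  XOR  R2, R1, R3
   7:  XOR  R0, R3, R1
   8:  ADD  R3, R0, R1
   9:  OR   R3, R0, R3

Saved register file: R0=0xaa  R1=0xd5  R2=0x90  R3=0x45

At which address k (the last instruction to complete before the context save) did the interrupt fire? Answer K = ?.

after  0: R0=0x2d R1=0x72 R2=0x70 R3=0x45  N=0 Z=0
after  1: R0=0x2d R1=0xd5 R2=0x70 R3=0x45  N=1 Z=0
after  2: R0=0x2d R1=0xd5 R2=0x6d R3=0x45  N=0 Z=0
after  3: R0=0xd5 R1=0xd5 R2=0x6d R3=0x45  N=0 Z=0
after  4: R0=0xd5 R1=0xd5 R2=0xb8 R3=0x45  N=1 Z=0
after  5: R0=0xaa R1=0xd5 R2=0xb8 R3=0x45  N=1 Z=0
after  6: R0=0xaa R1=0xd5 R2=0x90 R3=0x45  N=1 Z=0
-- IRQ taken; context saved, return-PC = 7 --

K = 6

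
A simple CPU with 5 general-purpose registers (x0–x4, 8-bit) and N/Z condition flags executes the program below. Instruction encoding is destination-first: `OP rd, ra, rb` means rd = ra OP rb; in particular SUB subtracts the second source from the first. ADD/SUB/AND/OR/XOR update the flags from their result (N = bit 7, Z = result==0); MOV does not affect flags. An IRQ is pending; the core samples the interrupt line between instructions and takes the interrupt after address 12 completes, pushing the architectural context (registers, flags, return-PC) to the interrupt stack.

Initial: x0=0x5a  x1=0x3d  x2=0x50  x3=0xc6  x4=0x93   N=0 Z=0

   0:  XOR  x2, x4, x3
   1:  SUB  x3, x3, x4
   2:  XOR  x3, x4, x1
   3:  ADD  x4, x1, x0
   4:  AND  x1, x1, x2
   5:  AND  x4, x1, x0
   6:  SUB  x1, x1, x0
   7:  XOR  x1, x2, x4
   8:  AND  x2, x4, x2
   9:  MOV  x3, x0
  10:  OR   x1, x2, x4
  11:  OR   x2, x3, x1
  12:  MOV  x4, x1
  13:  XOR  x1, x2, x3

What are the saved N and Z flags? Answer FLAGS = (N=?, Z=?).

FLAGS = (N=0, Z=0)

after  0: x0=0x5a x1=0x3d x2=0x55 x3=0xc6 x4=0x93  N=0 Z=0
after  1: x0=0x5a x1=0x3d x2=0x55 x3=0x33 x4=0x93  N=0 Z=0
after  2: x0=0x5a x1=0x3d x2=0x55 x3=0xae x4=0x93  N=1 Z=0
after  3: x0=0x5a x1=0x3d x2=0x55 x3=0xae x4=0x97  N=1 Z=0
after  4: x0=0x5a x1=0x15 x2=0x55 x3=0xae x4=0x97  N=0 Z=0
after  5: x0=0x5a x1=0x15 x2=0x55 x3=0xae x4=0x10  N=0 Z=0
after  6: x0=0x5a x1=0xbb x2=0x55 x3=0xae x4=0x10  N=1 Z=0
after  7: x0=0x5a x1=0x45 x2=0x55 x3=0xae x4=0x10  N=0 Z=0
after  8: x0=0x5a x1=0x45 x2=0x10 x3=0xae x4=0x10  N=0 Z=0
after  9: x0=0x5a x1=0x45 x2=0x10 x3=0x5a x4=0x10  N=0 Z=0
after 10: x0=0x5a x1=0x10 x2=0x10 x3=0x5a x4=0x10  N=0 Z=0
after 11: x0=0x5a x1=0x10 x2=0x5a x3=0x5a x4=0x10  N=0 Z=0
after 12: x0=0x5a x1=0x10 x2=0x5a x3=0x5a x4=0x10  N=0 Z=0
-- IRQ taken; context saved, return-PC = 13 --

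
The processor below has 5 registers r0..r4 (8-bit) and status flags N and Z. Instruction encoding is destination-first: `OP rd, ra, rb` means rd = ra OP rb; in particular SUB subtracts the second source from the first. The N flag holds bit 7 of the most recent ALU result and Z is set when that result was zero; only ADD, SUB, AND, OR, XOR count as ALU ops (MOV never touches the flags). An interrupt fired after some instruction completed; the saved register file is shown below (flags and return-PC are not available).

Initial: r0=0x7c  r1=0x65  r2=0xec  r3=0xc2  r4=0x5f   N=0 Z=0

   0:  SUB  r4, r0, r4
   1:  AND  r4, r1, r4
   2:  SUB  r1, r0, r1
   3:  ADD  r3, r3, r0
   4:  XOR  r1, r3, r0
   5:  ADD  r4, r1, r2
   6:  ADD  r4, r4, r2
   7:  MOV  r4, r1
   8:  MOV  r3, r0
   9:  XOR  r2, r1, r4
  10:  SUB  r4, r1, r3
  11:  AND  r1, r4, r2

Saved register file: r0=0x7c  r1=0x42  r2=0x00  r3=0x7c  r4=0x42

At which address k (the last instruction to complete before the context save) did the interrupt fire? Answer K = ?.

K = 9

after  0: r0=0x7c r1=0x65 r2=0xec r3=0xc2 r4=0x1d  N=0 Z=0
after  1: r0=0x7c r1=0x65 r2=0xec r3=0xc2 r4=0x05  N=0 Z=0
after  2: r0=0x7c r1=0x17 r2=0xec r3=0xc2 r4=0x05  N=0 Z=0
after  3: r0=0x7c r1=0x17 r2=0xec r3=0x3e r4=0x05  N=0 Z=0
after  4: r0=0x7c r1=0x42 r2=0xec r3=0x3e r4=0x05  N=0 Z=0
after  5: r0=0x7c r1=0x42 r2=0xec r3=0x3e r4=0x2e  N=0 Z=0
after  6: r0=0x7c r1=0x42 r2=0xec r3=0x3e r4=0x1a  N=0 Z=0
after  7: r0=0x7c r1=0x42 r2=0xec r3=0x3e r4=0x42  N=0 Z=0
after  8: r0=0x7c r1=0x42 r2=0xec r3=0x7c r4=0x42  N=0 Z=0
after  9: r0=0x7c r1=0x42 r2=0x00 r3=0x7c r4=0x42  N=0 Z=1
-- IRQ taken; context saved, return-PC = 10 --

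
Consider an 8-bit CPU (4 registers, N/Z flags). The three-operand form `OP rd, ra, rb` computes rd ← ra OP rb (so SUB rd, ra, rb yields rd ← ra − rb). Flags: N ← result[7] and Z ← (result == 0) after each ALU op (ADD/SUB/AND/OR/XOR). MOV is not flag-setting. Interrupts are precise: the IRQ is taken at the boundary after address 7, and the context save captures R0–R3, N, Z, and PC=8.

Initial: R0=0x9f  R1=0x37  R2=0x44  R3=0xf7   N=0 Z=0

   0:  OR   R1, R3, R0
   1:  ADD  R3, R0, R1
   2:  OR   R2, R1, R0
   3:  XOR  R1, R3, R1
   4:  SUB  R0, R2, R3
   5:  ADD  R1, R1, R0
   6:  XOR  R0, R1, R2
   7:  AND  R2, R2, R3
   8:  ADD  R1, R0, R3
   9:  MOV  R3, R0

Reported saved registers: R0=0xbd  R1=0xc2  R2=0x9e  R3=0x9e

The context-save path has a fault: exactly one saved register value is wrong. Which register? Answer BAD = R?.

BAD = R0

after  0: R0=0x9f R1=0xff R2=0x44 R3=0xf7  N=1 Z=0
after  1: R0=0x9f R1=0xff R2=0x44 R3=0x9e  N=1 Z=0
after  2: R0=0x9f R1=0xff R2=0xff R3=0x9e  N=1 Z=0
after  3: R0=0x9f R1=0x61 R2=0xff R3=0x9e  N=0 Z=0
after  4: R0=0x61 R1=0x61 R2=0xff R3=0x9e  N=0 Z=0
after  5: R0=0x61 R1=0xc2 R2=0xff R3=0x9e  N=1 Z=0
after  6: R0=0x3d R1=0xc2 R2=0xff R3=0x9e  N=0 Z=0
after  7: R0=0x3d R1=0xc2 R2=0x9e R3=0x9e  N=1 Z=0
-- IRQ taken; context saved, return-PC = 8 --
mismatch: R0: reported 0xbd vs actual 0x3d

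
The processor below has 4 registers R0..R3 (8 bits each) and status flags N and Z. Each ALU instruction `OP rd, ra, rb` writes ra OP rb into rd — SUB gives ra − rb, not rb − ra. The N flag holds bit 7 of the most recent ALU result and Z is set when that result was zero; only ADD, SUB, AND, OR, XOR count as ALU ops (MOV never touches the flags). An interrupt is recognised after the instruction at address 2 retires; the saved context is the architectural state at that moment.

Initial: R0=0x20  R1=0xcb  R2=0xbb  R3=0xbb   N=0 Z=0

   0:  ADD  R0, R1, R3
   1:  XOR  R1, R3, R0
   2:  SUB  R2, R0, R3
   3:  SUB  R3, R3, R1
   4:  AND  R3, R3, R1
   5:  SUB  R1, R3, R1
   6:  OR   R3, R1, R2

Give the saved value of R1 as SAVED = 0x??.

SAVED = 0x3d

after  0: R0=0x86 R1=0xcb R2=0xbb R3=0xbb  N=1 Z=0
after  1: R0=0x86 R1=0x3d R2=0xbb R3=0xbb  N=0 Z=0
after  2: R0=0x86 R1=0x3d R2=0xcb R3=0xbb  N=1 Z=0
-- IRQ taken; context saved, return-PC = 3 --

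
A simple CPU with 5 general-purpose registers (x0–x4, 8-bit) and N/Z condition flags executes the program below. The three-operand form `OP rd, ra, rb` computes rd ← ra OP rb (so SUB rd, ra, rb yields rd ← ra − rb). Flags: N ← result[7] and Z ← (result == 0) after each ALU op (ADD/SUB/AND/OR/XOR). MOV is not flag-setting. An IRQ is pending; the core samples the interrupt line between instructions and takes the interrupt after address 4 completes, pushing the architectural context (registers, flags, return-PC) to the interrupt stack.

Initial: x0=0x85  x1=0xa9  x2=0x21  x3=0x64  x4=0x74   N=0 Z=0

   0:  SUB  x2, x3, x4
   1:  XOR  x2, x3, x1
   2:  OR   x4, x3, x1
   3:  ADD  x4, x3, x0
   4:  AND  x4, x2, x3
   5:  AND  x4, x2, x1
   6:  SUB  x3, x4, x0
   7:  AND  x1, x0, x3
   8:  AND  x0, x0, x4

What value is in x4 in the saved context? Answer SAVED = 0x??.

after  0: x0=0x85 x1=0xa9 x2=0xf0 x3=0x64 x4=0x74  N=1 Z=0
after  1: x0=0x85 x1=0xa9 x2=0xcd x3=0x64 x4=0x74  N=1 Z=0
after  2: x0=0x85 x1=0xa9 x2=0xcd x3=0x64 x4=0xed  N=1 Z=0
after  3: x0=0x85 x1=0xa9 x2=0xcd x3=0x64 x4=0xe9  N=1 Z=0
after  4: x0=0x85 x1=0xa9 x2=0xcd x3=0x64 x4=0x44  N=0 Z=0
-- IRQ taken; context saved, return-PC = 5 --

SAVED = 0x44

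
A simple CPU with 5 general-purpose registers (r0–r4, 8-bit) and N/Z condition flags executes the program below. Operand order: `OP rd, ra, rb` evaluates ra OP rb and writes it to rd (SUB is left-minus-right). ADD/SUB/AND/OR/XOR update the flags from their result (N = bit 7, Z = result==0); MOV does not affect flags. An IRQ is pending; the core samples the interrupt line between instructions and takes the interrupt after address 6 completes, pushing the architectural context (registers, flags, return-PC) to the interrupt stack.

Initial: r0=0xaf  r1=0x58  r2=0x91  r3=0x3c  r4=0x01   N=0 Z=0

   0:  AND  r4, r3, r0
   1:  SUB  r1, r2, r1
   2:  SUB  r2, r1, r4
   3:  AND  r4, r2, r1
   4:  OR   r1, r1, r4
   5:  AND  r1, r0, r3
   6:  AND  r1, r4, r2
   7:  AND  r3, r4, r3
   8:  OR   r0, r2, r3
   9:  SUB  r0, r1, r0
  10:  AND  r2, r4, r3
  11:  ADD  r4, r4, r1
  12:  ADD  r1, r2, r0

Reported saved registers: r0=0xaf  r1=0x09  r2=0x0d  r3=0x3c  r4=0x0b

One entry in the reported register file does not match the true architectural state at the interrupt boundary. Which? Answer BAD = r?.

BAD = r4

after  0: r0=0xaf r1=0x58 r2=0x91 r3=0x3c r4=0x2c  N=0 Z=0
after  1: r0=0xaf r1=0x39 r2=0x91 r3=0x3c r4=0x2c  N=0 Z=0
after  2: r0=0xaf r1=0x39 r2=0x0d r3=0x3c r4=0x2c  N=0 Z=0
after  3: r0=0xaf r1=0x39 r2=0x0d r3=0x3c r4=0x09  N=0 Z=0
after  4: r0=0xaf r1=0x39 r2=0x0d r3=0x3c r4=0x09  N=0 Z=0
after  5: r0=0xaf r1=0x2c r2=0x0d r3=0x3c r4=0x09  N=0 Z=0
after  6: r0=0xaf r1=0x09 r2=0x0d r3=0x3c r4=0x09  N=0 Z=0
-- IRQ taken; context saved, return-PC = 7 --
mismatch: r4: reported 0x0b vs actual 0x09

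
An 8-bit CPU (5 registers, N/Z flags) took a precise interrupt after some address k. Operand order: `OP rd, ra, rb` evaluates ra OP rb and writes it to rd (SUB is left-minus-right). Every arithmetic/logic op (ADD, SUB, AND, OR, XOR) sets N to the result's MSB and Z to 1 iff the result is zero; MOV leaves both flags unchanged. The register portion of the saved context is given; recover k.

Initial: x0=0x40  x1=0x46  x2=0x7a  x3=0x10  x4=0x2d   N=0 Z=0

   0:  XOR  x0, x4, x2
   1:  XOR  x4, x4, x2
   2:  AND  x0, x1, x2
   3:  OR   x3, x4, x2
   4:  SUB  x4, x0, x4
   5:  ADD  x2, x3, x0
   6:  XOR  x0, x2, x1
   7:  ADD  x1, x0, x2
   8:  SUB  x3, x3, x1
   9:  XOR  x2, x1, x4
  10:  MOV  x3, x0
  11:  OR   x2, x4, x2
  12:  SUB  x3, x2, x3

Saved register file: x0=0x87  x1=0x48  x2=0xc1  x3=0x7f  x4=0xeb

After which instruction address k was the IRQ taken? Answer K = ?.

K = 7

after  0: x0=0x57 x1=0x46 x2=0x7a x3=0x10 x4=0x2d  N=0 Z=0
after  1: x0=0x57 x1=0x46 x2=0x7a x3=0x10 x4=0x57  N=0 Z=0
after  2: x0=0x42 x1=0x46 x2=0x7a x3=0x10 x4=0x57  N=0 Z=0
after  3: x0=0x42 x1=0x46 x2=0x7a x3=0x7f x4=0x57  N=0 Z=0
after  4: x0=0x42 x1=0x46 x2=0x7a x3=0x7f x4=0xeb  N=1 Z=0
after  5: x0=0x42 x1=0x46 x2=0xc1 x3=0x7f x4=0xeb  N=1 Z=0
after  6: x0=0x87 x1=0x46 x2=0xc1 x3=0x7f x4=0xeb  N=1 Z=0
after  7: x0=0x87 x1=0x48 x2=0xc1 x3=0x7f x4=0xeb  N=0 Z=0
-- IRQ taken; context saved, return-PC = 8 --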